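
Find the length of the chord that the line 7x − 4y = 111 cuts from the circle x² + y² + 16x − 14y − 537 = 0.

2√65

Centre (−8, 7), r² = 650. Perpendicular distance d from centre to line = |−195| / √65 = 195/√65.
Half the chord is √(r² − d²) = √(65), so the full chord is 2√65.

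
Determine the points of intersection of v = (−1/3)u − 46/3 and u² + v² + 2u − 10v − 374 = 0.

(−13, −11) and (−1, −15)

Substitute v = (−46 − u)/3:
10u² + 140u + 130 = 0  ⟹  u² + 14u + 13 = 0
u = −1 or u = −13, giving (−1, −15) and (−13, −11).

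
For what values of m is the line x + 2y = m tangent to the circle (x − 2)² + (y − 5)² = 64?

m = 12 ± 8√5

The line touches the circle iff its distance from (2, 5) is 8:
|1·2 + 2·5 − m| / √5 = 8
|m − (12)| = 8√5.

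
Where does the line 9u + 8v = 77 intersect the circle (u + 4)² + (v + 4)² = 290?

(−3, 13) and (13, −5)

From the line, v = (77 − 9u)/8. Substituting:
145u² − 1450u − 5655 = 0  ⟹  u² − 10u − 39 = 0
u = 13 or u = −3, giving (13, −5) and (−3, 13).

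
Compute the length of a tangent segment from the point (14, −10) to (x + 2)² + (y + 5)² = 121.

With centre O = (−2, −5), |OP|² = 281 and r² = 121.
The tangent meets the radius at right angles, so tangent² = |PO|² − r² = 281 − 121 = 160.

4√10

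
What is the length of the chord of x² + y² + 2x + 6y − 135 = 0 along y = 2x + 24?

Substitute y = 2x + 24:
5x² + 110x + 585 = 0  ⟹  x² + 22x + 117 = 0
x = −9 or x = −13, giving (−9, 6) and (−13, −2).
|(−9, 6) − (−13, −2)| = √((4)² + (8)²) = 4√5.

4√5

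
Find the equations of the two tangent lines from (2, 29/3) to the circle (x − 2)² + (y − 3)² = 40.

x − 3y = −27 and x + 3y = 31

Let a tangent through (2, 29/3) have slope m. Its distance from (2, 3) must equal 2√10:
[m·(0) − (−20/3)]² = 40(m² + 1)
9m² − 1 = 0, so m = 1/3 or m = −1/3.
Through (2, 29/3) these give x − 3y = −27 and x + 3y = 31.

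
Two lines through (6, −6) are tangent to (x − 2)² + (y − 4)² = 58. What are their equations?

3x + 7y = −24 and 7x − 3y = 60

A line y − (−6) = m(x − (6)) is tangent when its distance from (2, 4) is √58:
[m·(−4) − (10)]² = 58(m² + 1)
21m² − 40m − 21 = 0, so m = −3/7 or m = 7/3.
Through (6, −6) these give 3x + 7y = −24 and 7x − 3y = 60.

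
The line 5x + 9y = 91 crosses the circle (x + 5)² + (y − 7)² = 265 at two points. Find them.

Express y = (91 − 5x)/9 and substitute into the circle:
106x² + 530x − 18656 = 0  ⟹  x² + 5x − 176 = 0
x = 11 or x = −16, giving (11, 4) and (−16, 19).

(−16, 19) and (11, 4)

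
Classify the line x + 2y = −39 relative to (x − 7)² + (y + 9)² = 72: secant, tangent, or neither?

Centre (7, −9), r² = 72. Distance² from centre to line = (28)²/5 = 784/5.
Since d² > r², the line lies outside the circle.

neither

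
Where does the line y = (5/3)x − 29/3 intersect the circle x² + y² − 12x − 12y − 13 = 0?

(4, −3) and (13, 12)

Substitute y = (−29 + 5x)/3:
34x² − 578x + 1768 = 0  ⟹  x² − 17x + 52 = 0
x = 13 or x = 4, giving (13, 12) and (4, −3).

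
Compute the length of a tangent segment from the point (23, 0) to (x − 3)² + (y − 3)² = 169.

With centre O = (3, 3), |OP|² = 409 and r² = 169.
By the tangent–radius right angle, tangent length = √(|PO|² − r²) = √240 = 4√15.

4√15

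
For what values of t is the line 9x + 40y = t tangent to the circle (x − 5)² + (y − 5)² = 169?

t = −288 or t = 778

For a tangent, require d(centre, line) = r = 13.
|9·5 + 40·5 − t| / √1681 = 13
|t − (245)| = 13·41, so t = 778 or t = −288.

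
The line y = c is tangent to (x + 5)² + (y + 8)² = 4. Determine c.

c = −10 or c = −6

The line touches the circle iff its distance from (−5, −8) is 2:
|0·(−5) + 1·(−8) − c| / √1 = 2
|c − (−8)| = 2, so c = −6 or c = −10.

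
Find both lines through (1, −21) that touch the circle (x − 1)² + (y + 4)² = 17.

Write the tangent as mx − y + (−21 − m·(1)) = 0 and set its distance from the centre to √17:
[m·(0) − (17)]² = 17(m² + 1)
m² − 16 = 0, so m = −4 or m = 4.
With m = −4: 4x + y = −17. With m = 4: 4x − y = 25.

4x + y = −17 and 4x − y = 25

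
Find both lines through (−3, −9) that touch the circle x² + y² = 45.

A line y − (−9) = m(x − (−3)) is tangent when its distance from (0, 0) is 3√5:
[m·(3) − (9)]² = 45(m² + 1)
2m² + 3m − 2 = 0, so m = 1/2 or m = −2.
With m = 1/2: x − 2y = 15. With m = −2: 2x + y = −15.

x − 2y = 15 and 2x + y = −15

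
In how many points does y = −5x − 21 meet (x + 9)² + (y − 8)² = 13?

Substituting the line into the circle gives 26x² + 308x + 909 = 0.
Δ = 94864 − 94536 = 328.
Two real roots: the line is a secant.

2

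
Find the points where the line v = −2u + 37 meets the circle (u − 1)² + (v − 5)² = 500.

(5, 27) and (21, −5)

From the line, v = −2u + 37. Substituting:
5u² − 130u + 525 = 0  ⟹  u² − 26u + 105 = 0
u = 21 or u = 5, giving (21, −5) and (5, 27).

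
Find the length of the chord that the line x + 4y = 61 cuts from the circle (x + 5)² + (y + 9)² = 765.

Substitute y = (61 − x)/4:
17x² − 34x − 2431 = 0  ⟹  x² − 2x − 143 = 0
x = 13 or x = −11, giving (13, 12) and (−11, 18).
Chord length = distance between (13, 12) and (−11, 18) = √612 = 6√17.

6√17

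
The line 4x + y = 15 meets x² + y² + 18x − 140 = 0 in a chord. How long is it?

Centre (−9, 0), r² = 221. Perpendicular distance d from centre to line = |−51| / √17 = 51/√17.
Half the chord is √(r² − d²) = √(68), so the full chord is 4√17.

4√17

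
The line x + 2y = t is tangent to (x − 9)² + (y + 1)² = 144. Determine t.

Tangency holds when the distance from the centre (9, −1) to the line equals the radius 12:
|1·9 + 2·(−1) − t| / √5 = 12
|t − (7)| = 12√5.

t = 7 ± 12√5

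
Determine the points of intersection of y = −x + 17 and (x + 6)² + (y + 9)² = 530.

From the line, y = −x + 17. Substituting:
2x² − 40x + 182 = 0  ⟹  x² − 20x + 91 = 0
x = 13 or x = 7, giving (13, 4) and (7, 10).

(7, 10) and (13, 4)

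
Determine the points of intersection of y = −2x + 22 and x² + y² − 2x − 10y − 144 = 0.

(2, 18) and (12, −2)

Express y = −2x + 22 and substitute into the circle:
5x² − 70x + 120 = 0  ⟹  x² − 14x + 24 = 0
x = 12 or x = 2, giving (12, −2) and (2, 18).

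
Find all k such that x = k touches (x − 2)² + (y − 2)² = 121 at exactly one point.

k = −9 or k = 13

For a tangent, require d(centre, line) = r = 11.
|1·2 + 0·2 − k| / √1 = 11
|k − (2)| = 11, so k = 13 or k = −9.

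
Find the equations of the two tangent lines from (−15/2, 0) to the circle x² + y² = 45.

2x − y = −15 and 2x + y = −15

Let a tangent through (−15/2, 0) have slope m. Its distance from (0, 0) must equal 3√5:
[m·(15/2) − (0)]² = 45(m² + 1)
m² − 4 = 0, so m = 2 or m = −2.
With m = 2: 2x − y = −15. With m = −2: 2x + y = −15.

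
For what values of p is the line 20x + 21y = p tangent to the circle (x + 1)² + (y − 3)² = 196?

For a tangent, require d(centre, line) = r = 14.
|20·(−1) + 21·3 − p| / √841 = 14
|p − (43)| = 14·29, so p = 449 or p = −363.

p = −363 or p = 449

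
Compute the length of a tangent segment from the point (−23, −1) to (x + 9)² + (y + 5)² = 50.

9√2

The centre is (−9, −5) and r = 5√2. The square of the distance from P to the centre is 196 + 16 = 212.
The tangent meets the radius at right angles, so tangent² = |PO|² − r² = 212 − 50 = 162.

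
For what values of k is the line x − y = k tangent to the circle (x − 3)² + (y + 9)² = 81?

Tangency holds when the distance from the centre (3, −9) to the line equals the radius 9:
|1·3 − 1·(−9) − k| / √2 = 9
|k − (12)| = 9√2.

k = 12 ± 9√2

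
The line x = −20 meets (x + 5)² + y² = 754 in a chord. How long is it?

46

The line gives x = −20. Substituting into the circle:
y² − 529 = 0
y = 23 or y = −23, giving (−20, 23) and (−20, −23).
Chord length = distance between (−20, 23) and (−20, −23) = √2116 = 46.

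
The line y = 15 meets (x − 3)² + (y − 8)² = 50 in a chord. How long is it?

From the line, y = 15. Substituting:
x² − 6x + 8 = 0
x = 4 or x = 2, giving (4, 15) and (2, 15).
Chord length = distance between (4, 15) and (2, 15) = √4 = 2.

2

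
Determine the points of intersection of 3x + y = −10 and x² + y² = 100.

Substitute y = −3x − 10:
10x² + 60x = 0  ⟹  x² + 6x = 0
x = 0 or x = −6, giving (0, −10) and (−6, 8).

(−6, 8) and (0, −10)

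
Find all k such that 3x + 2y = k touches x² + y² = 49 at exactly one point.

k = ±7√13

For a tangent, require d(centre, line) = r = 7.
|3·0 + 2·0 − k| / √13 = 7
|k| = 7√13.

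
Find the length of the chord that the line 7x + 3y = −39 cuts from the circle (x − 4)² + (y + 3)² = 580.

The distance from (4, −3) to the line is 58/√58, and r² = 580.
Half the chord is √(r² − d²) = √(522), so the full chord is 6√58.

6√58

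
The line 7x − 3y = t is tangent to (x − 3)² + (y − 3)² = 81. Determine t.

The line touches the circle iff its distance from (3, 3) is 9:
|7·3 − 3·3 − t| / √58 = 9
|t − (12)| = 9√58.

t = 12 ± 9√58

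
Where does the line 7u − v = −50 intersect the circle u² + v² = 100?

(−8, −6) and (−6, 8)

Substitute v = 7u + 50:
50u² + 700u + 2400 = 0  ⟹  u² + 14u + 48 = 0
u = −6 or u = −8, giving (−6, 8) and (−8, −6).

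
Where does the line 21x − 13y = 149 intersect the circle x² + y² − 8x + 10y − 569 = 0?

Substitute y = (−149 + 21x)/13:
610x² − 4880x − 93330 = 0  ⟹  x² − 8x − 153 = 0
x = 17 or x = −9, giving (17, 16) and (−9, −26).

(−9, −26) and (17, 16)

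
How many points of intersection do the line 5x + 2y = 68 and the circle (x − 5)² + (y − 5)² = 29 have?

Substituting the line into the circle gives 29x² − 620x + 3348 = 0.
Δ = 384400 − 388368 = −3968.
No real roots: the line does not meet the circle.

0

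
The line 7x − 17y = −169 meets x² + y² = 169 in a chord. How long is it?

13√2

Substitute y = (169 + 7x)/17:
338x² + 2366x − 20280 = 0  ⟹  x² + 7x − 60 = 0
x = 5 or x = −12, giving (5, 12) and (−12, 5).
Chord length = distance between (5, 12) and (−12, 5) = √338 = 13√2.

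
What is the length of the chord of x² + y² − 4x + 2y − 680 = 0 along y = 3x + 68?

7√10

From the line, y = 3x + 68. Substituting:
10x² + 410x + 4080 = 0  ⟹  x² + 41x + 408 = 0
x = −17 or x = −24, giving (−17, 17) and (−24, −4).
|(−17, 17) − (−24, −4)| = √((7)² + (21)²) = 7√10.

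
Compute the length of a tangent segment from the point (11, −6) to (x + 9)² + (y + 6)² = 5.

Centre (−9, −6), r² = 5. |PO|² = (20)² + (0)² = 400.
Power of the point: PT² = |PO|² − r² = 395, so PT = √395.

√395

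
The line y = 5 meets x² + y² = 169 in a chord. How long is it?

24

The distance from (0, 0) to the line is 5, and r² = 169.
Half the chord is √(r² − d²) = √(144), so the full chord is 24.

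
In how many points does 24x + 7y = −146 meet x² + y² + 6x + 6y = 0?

Centre (−3, −3), r² = 18. Distance² from centre to line = (53)²/625 = 2809/625.
Since d² < r², the line cuts the circle twice.

2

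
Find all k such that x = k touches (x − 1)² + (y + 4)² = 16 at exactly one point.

Tangency holds when the distance from the centre (1, −4) to the line equals the radius 4:
|1·1 + 0·(−4) − k| / √1 = 4
|k − (1)| = 4, so k = 5 or k = −3.

k = −3 or k = 5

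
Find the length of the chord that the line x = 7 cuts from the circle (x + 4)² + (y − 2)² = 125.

The line gives x = 7. Substituting into the circle:
y² − 4y = 0
y = 4 or y = 0, giving (7, 4) and (7, 0).
|(7, 4) − (7, 0)| = √((0)² + (4)²) = 4.

4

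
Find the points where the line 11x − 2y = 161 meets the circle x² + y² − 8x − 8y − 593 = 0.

From the line, y = (−161 + 11x)/2. Substituting:
125x² − 3750x + 26125 = 0  ⟹  x² − 30x + 209 = 0
x = 19 or x = 11, giving (19, 24) and (11, −20).

(11, −20) and (19, 24)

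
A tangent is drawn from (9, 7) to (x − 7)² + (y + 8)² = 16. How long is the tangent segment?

√213

The centre is (7, −8) and r = 4. The square of the distance from P to the centre is 4 + 225 = 229.
Power of the point: PT² = |PO|² − r² = 213, so PT = √213.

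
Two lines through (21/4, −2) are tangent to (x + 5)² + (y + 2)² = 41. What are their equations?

Let a tangent through (21/4, −2) have slope m. Its distance from (−5, −2) must equal √41:
[m·(−41/4) − (0)]² = 41(m² + 1)
25m² − 16 = 0, so m = −4/5 or m = 4/5.
With m = −4/5: 4x + 5y = 11. With m = 4/5: 4x − 5y = 31.

4x + 5y = 11 and 4x − 5y = 31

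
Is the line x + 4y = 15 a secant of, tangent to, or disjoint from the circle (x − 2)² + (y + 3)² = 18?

Centre (2, −3), r² = 18. Distance² from centre to line = (−25)²/17 = 625/17.
Since d² > r², the line lies outside the circle.

disjoint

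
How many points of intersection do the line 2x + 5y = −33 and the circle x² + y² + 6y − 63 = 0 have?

Substituting the line into the circle gives 29x² + 72x − 1476 = 0.
Δ = 5184 − (−171216) = 176400.
Two real roots: the line is a secant.

2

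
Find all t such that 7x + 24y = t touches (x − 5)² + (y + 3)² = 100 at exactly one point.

t = −287 or t = 213

The line touches the circle iff its distance from (5, −3) is 10:
|7·5 + 24·(−3) − t| / √625 = 10
|t − (−37)| = 10·25, so t = 213 or t = −287.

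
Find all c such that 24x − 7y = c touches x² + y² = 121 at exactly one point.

c = −275 or c = 275

For a tangent, require d(centre, line) = r = 11.
|24·0 − 7·0 − c| / √625 = 11
|c| = 11·25, so c = 275 or c = −275.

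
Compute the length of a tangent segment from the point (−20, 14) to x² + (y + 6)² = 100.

With centre O = (0, −6), |OP|² = 800 and r² = 100.
Power of the point: PT² = |PO|² − r² = 700, so PT = 10√7.

10√7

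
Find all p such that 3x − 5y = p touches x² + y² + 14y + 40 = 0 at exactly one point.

p = 35 ± 3√34

For a tangent, require d(centre, line) = r = 3.
|3·0 − 5·(−7) − p| / √34 = 3
|p − (35)| = 3√34.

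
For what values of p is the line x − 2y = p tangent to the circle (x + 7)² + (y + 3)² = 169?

p = −1 ± 13√5

The line touches the circle iff its distance from (−7, −3) is 13:
|1·(−7) − 2·(−3) − p| / √5 = 13
|p − (−1)| = 13√5.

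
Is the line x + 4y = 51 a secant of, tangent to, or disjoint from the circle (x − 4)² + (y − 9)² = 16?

secant

Substituting the line into the circle gives 17x² − 158x + 225 = 0.
Discriminant = (−158)² − 4·17·(225) = 9664 > 0.
Two real roots: the line is a secant.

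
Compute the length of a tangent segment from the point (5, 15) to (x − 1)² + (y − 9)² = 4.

Centre (1, 9), r² = 4. |PO|² = (4)² + (6)² = 52.
The tangent meets the radius at right angles, so tangent² = |PO|² − r² = 52 − 4 = 48.

4√3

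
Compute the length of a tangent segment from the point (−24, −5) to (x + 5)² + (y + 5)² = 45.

2√79

Centre (−5, −5), r² = 45. |PO|² = (−19)² + (0)² = 361.
Power of the point: PT² = |PO|² − r² = 316, so PT = 2√79.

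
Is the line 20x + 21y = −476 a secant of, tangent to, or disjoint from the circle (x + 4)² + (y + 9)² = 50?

Substituting the line into the circle gives 841x² + 15008x + 67375 = 0.
Discriminant = (15008)² − 4·841·(67375) = −1409436 < 0.
No real roots: the line does not meet the circle.

disjoint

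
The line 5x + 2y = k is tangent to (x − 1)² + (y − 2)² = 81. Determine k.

k = 9 ± 9√29

The line touches the circle iff its distance from (1, 2) is 9:
|5·1 + 2·2 − k| / √29 = 9
|k − (9)| = 9√29.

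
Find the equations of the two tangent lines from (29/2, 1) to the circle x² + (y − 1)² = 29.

2x + 5y = 34 and 2x − 5y = 24

Let a tangent through (29/2, 1) have slope m. Its distance from (0, 1) must equal √29:
[m·(−29/2) − (0)]² = 29(m² + 1)
25m² − 4 = 0, so m = −2/5 or m = 2/5.
Through (29/2, 1) these give 2x + 5y = 34 and 2x − 5y = 24.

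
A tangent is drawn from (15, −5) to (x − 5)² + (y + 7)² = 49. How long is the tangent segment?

√55

Centre (5, −7), r² = 49. |PO|² = (10)² + (2)² = 104.
By the tangent–radius right angle, tangent length = √(|PO|² − r²) = √55.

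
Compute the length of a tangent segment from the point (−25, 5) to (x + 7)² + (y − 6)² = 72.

√253

The centre is (−7, 6) and r = 6√2. The square of the distance from P to the centre is 324 + 1 = 325.
The tangent meets the radius at right angles, so tangent² = |PO|² − r² = 325 − 72 = 253.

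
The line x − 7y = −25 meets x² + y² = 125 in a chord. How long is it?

15√2

The distance from (0, 0) to the line is 25/√50, and r² = 125.
Chord = 2√(r² − d²) = 2·√(225/2) = 15√2.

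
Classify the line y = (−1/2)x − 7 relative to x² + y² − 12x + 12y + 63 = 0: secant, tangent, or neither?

neither

Substituting the line into the circle gives 5x² − 44x + 112 = 0.
Δ = 1936 − 2240 = −304.
No real roots: the line does not meet the circle.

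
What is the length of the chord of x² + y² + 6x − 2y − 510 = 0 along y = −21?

Substitute y = −21:
x² + 6x − 27 = 0
x = 3 or x = −9, giving (3, −21) and (−9, −21).
Chord length = distance between (3, −21) and (−9, −21) = √144 = 12.

12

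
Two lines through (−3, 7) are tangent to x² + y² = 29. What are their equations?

Write the tangent as mx − y + (7 − m·(−3)) = 0 and set its distance from the centre to √29:
[m·(3) − (−7)]² = 29(m² + 1)
10m² − 21m − 10 = 0, so m = 5/2 or m = −2/5.
With m = 5/2: 5x − 2y = −29. With m = −2/5: 2x + 5y = 29.

5x − 2y = −29 and 2x + 5y = 29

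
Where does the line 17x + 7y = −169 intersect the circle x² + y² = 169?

(−12, 5) and (−5, −12)

From the line, y = (−169 − 17x)/7. Substituting:
338x² + 5746x + 20280 = 0  ⟹  x² + 17x + 60 = 0
x = −5 or x = −12, giving (−5, −12) and (−12, 5).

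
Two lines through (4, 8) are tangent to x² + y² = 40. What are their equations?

x − 3y = −20 and 3x + y = 20

Write the tangent as mx − y + (8 − m·(4)) = 0 and set its distance from the centre to 2√10:
[m·(−4) − (−8)]² = 40(m² + 1)
3m² + 8m − 3 = 0, so m = 1/3 or m = −3.
With m = 1/3: x − 3y = −20. With m = −3: 3x + y = 20.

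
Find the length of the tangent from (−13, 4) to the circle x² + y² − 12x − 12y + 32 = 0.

5√13

The centre is (6, 6) and r = 2√10. The square of the distance from P to the centre is 361 + 4 = 365.
By the tangent–radius right angle, tangent length = √(|PO|² − r²) = √325 = 5√13.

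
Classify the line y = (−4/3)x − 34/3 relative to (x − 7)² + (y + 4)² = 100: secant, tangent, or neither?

tangent

Centre (7, −4), r² = 100. Distance² from centre to line = (50)²/25 = 100.
Since d² = r², the line is tangent.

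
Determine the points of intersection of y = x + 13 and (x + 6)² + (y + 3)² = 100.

(−16, −3) and (−6, 7)

From the line, y = x + 13. Substituting:
2x² + 44x + 192 = 0  ⟹  x² + 22x + 96 = 0
x = −6 or x = −16, giving (−6, 7) and (−16, −3).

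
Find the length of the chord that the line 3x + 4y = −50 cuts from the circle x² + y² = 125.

10

Express y = (−50 − 3x)/4 and substitute into the circle:
25x² + 300x + 500 = 0  ⟹  x² + 12x + 20 = 0
x = −2 or x = −10, giving (−2, −11) and (−10, −5).
Chord length = distance between (−2, −11) and (−10, −5) = √100 = 10.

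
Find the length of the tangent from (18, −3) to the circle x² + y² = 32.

With centre O = (0, 0), |OP|² = 333 and r² = 32.
The tangent meets the radius at right angles, so tangent² = |PO|² − r² = 333 − 32 = 301.

√301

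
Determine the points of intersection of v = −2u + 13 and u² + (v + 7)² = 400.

(0, 13) and (16, −19)

Express v = −2u + 13 and substitute into the circle:
5u² − 80u = 0  ⟹  u² − 16u = 0
u = 16 or u = 0, giving (16, −19) and (0, 13).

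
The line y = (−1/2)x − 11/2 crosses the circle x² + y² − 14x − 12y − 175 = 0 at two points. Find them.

(−7, −2) and (9, −10)

From the line, y = (−11 − x)/2. Substituting:
5x² − 10x − 315 = 0  ⟹  x² − 2x − 63 = 0
x = 9 or x = −7, giving (9, −10) and (−7, −2).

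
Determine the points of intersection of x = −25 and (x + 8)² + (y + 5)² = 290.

The line gives x = −25. Substituting into the circle:
y² + 10y + 24 = 0
y = −4 or y = −6, giving (−25, −4) and (−25, −6).

(−25, −6) and (−25, −4)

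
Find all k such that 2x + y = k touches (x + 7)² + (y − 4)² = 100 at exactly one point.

k = −10 ± 10√5

Tangency holds when the distance from the centre (−7, 4) to the line equals the radius 10:
|2·(−7) + 1·4 − k| / √5 = 10
|k − (−10)| = 10√5.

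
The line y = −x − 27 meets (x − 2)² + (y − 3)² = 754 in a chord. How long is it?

From the line, y = −x − 27. Substituting:
2x² + 56x + 150 = 0  ⟹  x² + 28x + 75 = 0
x = −3 or x = −25, giving (−3, −24) and (−25, −2).
|(−3, −24) − (−25, −2)| = √((22)² + (−22)²) = 22√2.

22√2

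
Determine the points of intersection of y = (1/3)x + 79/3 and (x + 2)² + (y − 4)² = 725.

(−25, 18) and (8, 29)

Express y = (79 + x)/3 and substitute into the circle:
10x² + 170x − 2000 = 0  ⟹  x² + 17x − 200 = 0
x = 8 or x = −25, giving (8, 29) and (−25, 18).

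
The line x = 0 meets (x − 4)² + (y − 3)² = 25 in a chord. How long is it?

The line gives x = 0. Substituting into the circle:
y² − 6y = 0
y = 6 or y = 0, giving (0, 6) and (0, 0).
|(0, 6) − (0, 0)| = √((0)² + (6)²) = 6.

6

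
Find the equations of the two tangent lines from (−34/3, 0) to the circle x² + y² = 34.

A line y − (0) = m(x − (−34/3)) is tangent when its distance from (0, 0) is √34:
(34/3m − (0))² = 34(m² + 1)
25m² − 9 = 0, so m = −3/5 or m = 3/5.
Through (−34/3, 0) these give 3x + 5y = −34 and 3x − 5y = −34.

3x + 5y = −34 and 3x − 5y = −34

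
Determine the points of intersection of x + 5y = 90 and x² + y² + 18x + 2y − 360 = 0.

(−10, 20) and (0, 18)

From the line, y = (90 − x)/5. Substituting:
26x² + 260x = 0  ⟹  x² + 10x = 0
x = 0 or x = −10, giving (0, 18) and (−10, 20).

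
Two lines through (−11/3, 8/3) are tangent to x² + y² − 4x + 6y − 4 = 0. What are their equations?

A line y − (8/3) = m(x − (−11/3)) is tangent when its distance from (2, −3) is √17:
[m·(17/3) − (−17/3)]² = 17(m² + 1)
4m² + 17m + 4 = 0, so m = −4 or m = −1/4.
With m = −4: 4x + y = −12. With m = −1/4: x + 4y = 7.

4x + y = −12 and x + 4y = 7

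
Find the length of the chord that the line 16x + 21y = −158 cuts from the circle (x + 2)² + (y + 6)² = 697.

The distance from (−2, −6) to the line is 0/√697, and r² = 697.
Half the chord is √(r² − d²) = √(697), so the full chord is 2√697.

2√697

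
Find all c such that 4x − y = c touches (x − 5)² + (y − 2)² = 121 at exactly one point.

Tangency holds when the distance from the centre (5, 2) to the line equals the radius 11:
|4·5 − 1·2 − c| / √17 = 11
|c − (18)| = 11√17.

c = 18 ± 11√17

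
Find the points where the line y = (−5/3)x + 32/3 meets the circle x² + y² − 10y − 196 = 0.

From the line, y = (32 − 5x)/3. Substituting:
34x² − 170x − 1700 = 0  ⟹  x² − 5x − 50 = 0
x = 10 or x = −5, giving (10, −6) and (−5, 19).

(−5, 19) and (10, −6)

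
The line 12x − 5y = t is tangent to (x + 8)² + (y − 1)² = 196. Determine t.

t = −283 or t = 81

Tangency holds when the distance from the centre (−8, 1) to the line equals the radius 14:
|12·(−8) − 5·1 − t| / √169 = 14
|t − (−101)| = 14·13, so t = 81 or t = −283.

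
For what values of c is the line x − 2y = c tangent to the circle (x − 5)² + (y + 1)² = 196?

c = 7 ± 14√5

For a tangent, require d(centre, line) = r = 14.
|1·5 − 2·(−1) − c| / √5 = 14
|c − (7)| = 14√5.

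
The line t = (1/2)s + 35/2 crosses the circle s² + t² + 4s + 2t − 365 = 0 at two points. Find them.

Express t = (35 + s)/2 and substitute into the circle:
5s² + 90s − 95 = 0  ⟹  s² + 18s − 19 = 0
s = 1 or s = −19, giving (1, 18) and (−19, 8).

(−19, 8) and (1, 18)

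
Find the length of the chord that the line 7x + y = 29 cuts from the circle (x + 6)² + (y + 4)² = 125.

Substitute y = −7x + 29:
50x² − 450x + 1000 = 0  ⟹  x² − 9x + 20 = 0
x = 5 or x = 4, giving (5, −6) and (4, 1).
|(5, −6) − (4, 1)| = √((1)² + (−7)²) = 5√2.

5√2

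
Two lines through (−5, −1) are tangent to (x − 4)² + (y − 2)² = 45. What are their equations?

x + 2y = −7 and 2x − y = −9

Write the tangent as mx − y + (−1 − m·(−5)) = 0 and set its distance from the centre to 3√5:
(9m − (3))² = 45(m² + 1)
2m² − 3m − 2 = 0, so m = −1/2 or m = 2.
Through (−5, −1) these give x + 2y = −7 and 2x − y = −9.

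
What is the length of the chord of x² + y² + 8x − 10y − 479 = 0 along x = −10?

44

The line gives x = −10. Substituting into the circle:
y² − 10y − 459 = 0
y = 27 or y = −17, giving (−10, 27) and (−10, −17).
Chord length = distance between (−10, 27) and (−10, −17) = √1936 = 44.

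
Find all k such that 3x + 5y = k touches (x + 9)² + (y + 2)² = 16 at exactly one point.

k = −37 ± 4√34

For a tangent, require d(centre, line) = r = 4.
|3·(−9) + 5·(−2) − k| / √34 = 4
|k − (−37)| = 4√34.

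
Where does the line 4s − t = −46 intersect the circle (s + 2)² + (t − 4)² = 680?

From the line, t = 4s + 46. Substituting:
17s² + 340s + 1088 = 0  ⟹  s² + 20s + 64 = 0
s = −4 or s = −16, giving (−4, 30) and (−16, −18).

(−16, −18) and (−4, 30)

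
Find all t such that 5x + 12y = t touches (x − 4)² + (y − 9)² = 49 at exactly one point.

Tangency holds when the distance from the centre (4, 9) to the line equals the radius 7:
|5·4 + 12·9 − t| / √169 = 7
|t − (128)| = 7·13, so t = 219 or t = 37.

t = 37 or t = 219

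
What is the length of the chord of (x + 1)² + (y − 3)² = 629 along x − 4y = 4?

The distance from (−1, 3) to the line is 17/√17, and r² = 629.
Chord = 2√(r² − d²) = 2·√(612) = 12√17.

12√17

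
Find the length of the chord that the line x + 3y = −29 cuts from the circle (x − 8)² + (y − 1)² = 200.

4√10

Express y = (−29 − x)/3 and substitute into the circle:
10x² − 80x − 200 = 0  ⟹  x² − 8x − 20 = 0
x = 10 or x = −2, giving (10, −13) and (−2, −9).
Chord length = distance between (10, −13) and (−2, −9) = √160 = 4√10.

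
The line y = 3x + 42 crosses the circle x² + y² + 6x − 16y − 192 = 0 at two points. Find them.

(−15, −3) and (−6, 24)

From the line, y = 3x + 42. Substituting:
10x² + 210x + 900 = 0  ⟹  x² + 21x + 90 = 0
x = −6 or x = −15, giving (−6, 24) and (−15, −3).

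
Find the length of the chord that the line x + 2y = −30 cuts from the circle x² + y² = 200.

From the line, y = (−30 − x)/2. Substituting:
5x² + 60x + 100 = 0  ⟹  x² + 12x + 20 = 0
x = −2 or x = −10, giving (−2, −14) and (−10, −10).
|(−2, −14) − (−10, −10)| = √((8)² + (−4)²) = 4√5.

4√5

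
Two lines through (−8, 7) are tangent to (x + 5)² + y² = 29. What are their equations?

2x + 5y = 19 and 5x − 2y = −54

Write the tangent as mx − y + (7 − m·(−8)) = 0 and set its distance from the centre to √29:
[m·(3) − (−7)]² = 29(m² + 1)
10m² − 21m − 10 = 0, so m = −2/5 or m = 5/2.
Through (−8, 7) these give 2x + 5y = 19 and 5x − 2y = −54.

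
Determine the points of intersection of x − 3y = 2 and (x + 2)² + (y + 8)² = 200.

(−16, −6) and (8, 2)

Substitute y = (−2 + x)/3:
10x² + 80x − 1280 = 0  ⟹  x² + 8x − 128 = 0
x = 8 or x = −16, giving (8, 2) and (−16, −6).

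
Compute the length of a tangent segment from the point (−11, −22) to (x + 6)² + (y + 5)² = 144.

Centre (−6, −5), r² = 144. |PO|² = (−5)² + (−17)² = 314.
Power of the point: PT² = |PO|² − r² = 170, so PT = √170.

√170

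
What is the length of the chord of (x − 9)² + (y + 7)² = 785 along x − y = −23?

7√2

The distance from (9, −7) to the line is 39/√2, and r² = 785.
Half the chord is √(r² − d²) = √(49/2), so the full chord is 7√2.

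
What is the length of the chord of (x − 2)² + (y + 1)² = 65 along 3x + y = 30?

√10

Express y = −3x + 30 and substitute into the circle:
10x² − 190x + 900 = 0  ⟹  x² − 19x + 90 = 0
x = 10 or x = 9, giving (10, 0) and (9, 3).
Chord length = distance between (10, 0) and (9, 3) = √10 = √10.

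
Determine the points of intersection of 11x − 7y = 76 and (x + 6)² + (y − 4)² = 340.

(−2, −14) and (12, 8)

Express y = (−76 + 11x)/7 and substitute into the circle:
170x² − 1700x − 4080 = 0  ⟹  x² − 10x − 24 = 0
x = 12 or x = −2, giving (12, 8) and (−2, −14).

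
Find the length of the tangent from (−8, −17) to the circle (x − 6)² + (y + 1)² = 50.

The centre is (6, −1) and r = 5√2. The square of the distance from P to the centre is 196 + 256 = 452.
The tangent meets the radius at right angles, so tangent² = |PO|² − r² = 452 − 50 = 402.

√402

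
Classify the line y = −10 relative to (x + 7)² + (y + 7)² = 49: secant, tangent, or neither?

Centre (−7, −7), r² = 49. Distance² from centre to line = (3)² = 9.
Since d² < r², the line cuts the circle twice.

secant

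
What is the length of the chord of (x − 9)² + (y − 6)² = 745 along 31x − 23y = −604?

√1490

The distance from (9, 6) to the line is 745/√1490, and r² = 745.
Half the chord is √(r² − d²) = √(745/2), so the full chord is √1490.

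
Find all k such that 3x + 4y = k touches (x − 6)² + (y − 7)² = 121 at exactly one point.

k = −9 or k = 101

For a tangent, require d(centre, line) = r = 11.
|3·6 + 4·7 − k| / √25 = 11
|k − (46)| = 11·5, so k = 101 or k = −9.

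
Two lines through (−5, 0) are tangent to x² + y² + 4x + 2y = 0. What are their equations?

A line y − (0) = m(x − (−5)) is tangent when its distance from (−2, −1) is √5:
[m·(3) − (−1)]² = 5(m² + 1)
2m² + 3m − 2 = 0, so m = 1/2 or m = −2.
With m = 1/2: x − 2y = −5. With m = −2: 2x + y = −10.

x − 2y = −5 and 2x + y = −10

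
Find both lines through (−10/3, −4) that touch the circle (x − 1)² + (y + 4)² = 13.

A line y − (−4) = m(x − (−10/3)) is tangent when its distance from (1, −4) is √13:
[m·(13/3) − (0)]² = 13(m² + 1)
4m² − 9 = 0, so m = −3/2 or m = 3/2.
Through (−10/3, −4) these give 3x + 2y = −18 and 3x − 2y = −2.

3x + 2y = −18 and 3x − 2y = −2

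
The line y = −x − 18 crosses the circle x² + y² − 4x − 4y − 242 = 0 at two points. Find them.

Substitute y = −x − 18:
2x² + 36x + 154 = 0  ⟹  x² + 18x + 77 = 0
x = −7 or x = −11, giving (−7, −11) and (−11, −7).

(−11, −7) and (−7, −11)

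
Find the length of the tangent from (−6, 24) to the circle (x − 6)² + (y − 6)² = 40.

2√107

With centre O = (6, 6), |OP|² = 468 and r² = 40.
The tangent meets the radius at right angles, so tangent² = |PO|² − r² = 468 − 40 = 428.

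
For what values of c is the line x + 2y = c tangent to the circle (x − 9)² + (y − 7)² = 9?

c = 23 ± 3√5

The line touches the circle iff its distance from (9, 7) is 3:
|1·9 + 2·7 − c| / √5 = 3
|c − (23)| = 3√5.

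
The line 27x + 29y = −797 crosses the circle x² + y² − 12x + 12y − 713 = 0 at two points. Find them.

(−22, −7) and (7, −34)

From the line, y = (−797 − 27x)/29. Substituting:
1570x² + 23550x − 241780 = 0  ⟹  x² + 15x − 154 = 0
x = 7 or x = −22, giving (7, −34) and (−22, −7).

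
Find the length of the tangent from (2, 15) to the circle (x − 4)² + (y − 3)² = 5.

With centre O = (4, 3), |OP|² = 148 and r² = 5.
By the tangent–radius right angle, tangent length = √(|PO|² − r²) = √143.

√143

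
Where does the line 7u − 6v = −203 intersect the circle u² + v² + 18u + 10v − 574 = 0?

Substitute v = (203 + 7u)/6:
85u² + 3910u + 32725 = 0  ⟹  u² + 46u + 385 = 0
u = −11 or u = −35, giving (−11, 21) and (−35, −7).

(−35, −7) and (−11, 21)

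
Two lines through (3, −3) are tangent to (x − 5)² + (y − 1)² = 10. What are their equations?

3x + y = 6 and x − 3y = 12

Write the tangent as mx − y + (−3 − m·(3)) = 0 and set its distance from the centre to √10:
(2m − (4))² = 10(m² + 1)
3m² + 8m − 3 = 0, so m = −3 or m = 1/3.
With m = −3: 3x + y = 6. With m = 1/3: x − 3y = 12.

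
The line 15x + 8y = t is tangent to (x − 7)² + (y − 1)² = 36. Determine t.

Tangency holds when the distance from the centre (7, 1) to the line equals the radius 6:
|15·7 + 8·1 − t| / √289 = 6
|t − (113)| = 6·17, so t = 215 or t = 11.

t = 11 or t = 215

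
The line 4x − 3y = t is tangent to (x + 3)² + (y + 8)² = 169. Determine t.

t = −53 or t = 77

The line touches the circle iff its distance from (−3, −8) is 13:
|4·(−3) − 3·(−8) − t| / √25 = 13
|t − (12)| = 13·5, so t = 77 or t = −53.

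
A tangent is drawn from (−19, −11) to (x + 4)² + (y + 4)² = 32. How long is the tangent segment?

With centre O = (−4, −4), |OP|² = 274 and r² = 32.
The tangent meets the radius at right angles, so tangent² = |PO|² − r² = 274 − 32 = 242.

11√2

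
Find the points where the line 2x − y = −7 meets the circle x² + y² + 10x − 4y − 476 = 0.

From the line, y = 2x + 7. Substituting:
5x² + 30x − 455 = 0  ⟹  x² + 6x − 91 = 0
x = 7 or x = −13, giving (7, 21) and (−13, −19).

(−13, −19) and (7, 21)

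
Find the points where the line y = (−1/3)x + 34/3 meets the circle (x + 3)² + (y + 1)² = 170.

(−2, 12) and (4, 10)

From the line, y = (34 − x)/3. Substituting:
10x² − 20x − 80 = 0  ⟹  x² − 2x − 8 = 0
x = 4 or x = −2, giving (4, 10) and (−2, 12).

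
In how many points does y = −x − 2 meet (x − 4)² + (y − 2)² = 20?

0

Substituting the line into the circle gives 2x² + 12 = 0.
Δ = 0 − 96 = −96.
No real roots: the line does not meet the circle.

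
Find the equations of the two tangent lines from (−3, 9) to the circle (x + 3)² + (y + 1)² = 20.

2x + y = 3 and 2x − y = −15

A line y − (9) = m(x − (−3)) is tangent when its distance from (−3, −1) is 2√5:
[m·(0) − (−10)]² = 20(m² + 1)
m² − 4 = 0, so m = −2 or m = 2.
Through (−3, 9) these give 2x + y = 3 and 2x − y = −15.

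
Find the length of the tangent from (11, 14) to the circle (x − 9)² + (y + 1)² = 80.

Centre (9, −1), r² = 80. |PO|² = (2)² + (15)² = 229.
By the tangent–radius right angle, tangent length = √(|PO|² − r²) = √149.

√149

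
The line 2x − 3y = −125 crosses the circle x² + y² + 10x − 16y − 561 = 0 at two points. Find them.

From the line, y = (125 + 2x)/3. Substituting:
13x² + 494x + 4576 = 0  ⟹  x² + 38x + 352 = 0
x = −16 or x = −22, giving (−16, 31) and (−22, 27).

(−22, 27) and (−16, 31)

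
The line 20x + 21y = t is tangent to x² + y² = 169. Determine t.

t = −377 or t = 377

The line touches the circle iff its distance from (0, 0) is 13:
|20·0 + 21·0 − t| / √841 = 13
|t| = 13·29, so t = 377 or t = −377.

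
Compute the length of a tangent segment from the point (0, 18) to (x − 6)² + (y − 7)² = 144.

Centre (6, 7), r² = 144. |PO|² = (−6)² + (11)² = 157.
By the tangent–radius right angle, tangent length = √(|PO|² − r²) = √13.

√13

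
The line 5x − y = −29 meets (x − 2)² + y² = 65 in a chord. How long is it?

Substitute y = 5x + 29:
26x² + 286x + 780 = 0  ⟹  x² + 11x + 30 = 0
x = −5 or x = −6, giving (−5, 4) and (−6, −1).
|(−5, 4) − (−6, −1)| = √((1)² + (5)²) = √26.

√26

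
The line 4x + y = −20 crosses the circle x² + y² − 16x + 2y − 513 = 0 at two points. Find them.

From the line, y = −4x − 20. Substituting:
17x² + 136x − 153 = 0  ⟹  x² + 8x − 9 = 0
x = 1 or x = −9, giving (1, −24) and (−9, 16).

(−9, 16) and (1, −24)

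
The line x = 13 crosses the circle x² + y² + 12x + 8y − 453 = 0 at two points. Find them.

(13, −16) and (13, 8)

The line gives x = 13. Substituting into the circle:
y² + 8y − 128 = 0
y = 8 or y = −16, giving (13, 8) and (13, −16).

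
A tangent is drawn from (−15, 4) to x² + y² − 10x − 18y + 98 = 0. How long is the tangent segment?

The centre is (5, 9) and r = 2√2. The square of the distance from P to the centre is 400 + 25 = 425.
The tangent meets the radius at right angles, so tangent² = |PO|² − r² = 425 − 8 = 417.

√417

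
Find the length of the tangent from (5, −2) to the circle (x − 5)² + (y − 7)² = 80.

1

With centre O = (5, 7), |OP|² = 81 and r² = 80.
Power of the point: PT² = |PO|² − r² = 1, so PT = 1.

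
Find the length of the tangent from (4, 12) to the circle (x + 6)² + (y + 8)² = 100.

With centre O = (−6, −8), |OP|² = 500 and r² = 100.
By the tangent–radius right angle, tangent length = √(|PO|² − r²) = √400 = 20.

20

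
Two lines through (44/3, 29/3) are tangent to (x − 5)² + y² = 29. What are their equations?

2x − 5y = −19 and 5x − 2y = 54

Let a tangent through (44/3, 29/3) have slope m. Its distance from (5, 0) must equal √29:
(−29/3m − (−29/3))² = 29(m² + 1)
10m² − 29m + 10 = 0, so m = 2/5 or m = 5/2.
With m = 2/5: 2x − 5y = −19. With m = 5/2: 5x − 2y = 54.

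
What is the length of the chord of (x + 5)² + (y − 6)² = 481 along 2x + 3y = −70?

2√13

The distance from (−5, 6) to the line is 78/√13, and r² = 481.
Chord = 2√(r² − d²) = 2·√(13) = 2√13.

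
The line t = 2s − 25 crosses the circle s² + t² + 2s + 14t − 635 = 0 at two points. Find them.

From the line, t = 2s − 25. Substituting:
5s² − 70s − 360 = 0  ⟹  s² − 14s − 72 = 0
s = 18 or s = −4, giving (18, 11) and (−4, −33).

(−4, −33) and (18, 11)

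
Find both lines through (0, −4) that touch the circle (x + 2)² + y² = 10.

x + 3y = −12 and 3x − y = 4

Write the tangent as mx − y + (−4 − m·(0)) = 0 and set its distance from the centre to √10:
[m·(−2) − (4)]² = 10(m² + 1)
3m² − 8m − 3 = 0, so m = −1/3 or m = 3.
Through (0, −4) these give x + 3y = −12 and 3x − y = 4.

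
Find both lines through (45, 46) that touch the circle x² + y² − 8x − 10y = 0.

A line y − (46) = m(x − (45)) is tangent when its distance from (4, 5) is √41:
(−41m − (−41))² = 41(m² + 1)
20m² − 41m + 20 = 0, so m = 4/5 or m = 5/4.
Through (45, 46) these give 4x − 5y = −50 and 5x − 4y = 41.

4x − 5y = −50 and 5x − 4y = 41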